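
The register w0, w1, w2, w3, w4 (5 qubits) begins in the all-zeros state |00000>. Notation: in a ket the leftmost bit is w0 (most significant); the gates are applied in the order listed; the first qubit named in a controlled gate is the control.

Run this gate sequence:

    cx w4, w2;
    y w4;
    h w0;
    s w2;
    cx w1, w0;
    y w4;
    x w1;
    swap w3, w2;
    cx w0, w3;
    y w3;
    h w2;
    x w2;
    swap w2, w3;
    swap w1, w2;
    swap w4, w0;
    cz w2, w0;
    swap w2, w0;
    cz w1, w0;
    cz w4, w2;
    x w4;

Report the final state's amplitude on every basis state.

After the circuit, the state carries amplitude -I/2 on |10000>, -I/2 on |10010>, -I/2 on |11001>, -I/2 on |11011>, and 0 on every other basis state.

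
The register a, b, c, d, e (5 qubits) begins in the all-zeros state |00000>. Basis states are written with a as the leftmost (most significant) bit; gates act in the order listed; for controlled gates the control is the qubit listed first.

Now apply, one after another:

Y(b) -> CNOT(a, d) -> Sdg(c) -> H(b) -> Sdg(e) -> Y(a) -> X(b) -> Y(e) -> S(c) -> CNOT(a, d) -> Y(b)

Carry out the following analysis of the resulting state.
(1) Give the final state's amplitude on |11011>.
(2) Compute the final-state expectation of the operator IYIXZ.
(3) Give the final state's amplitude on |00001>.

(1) The final state's coefficient on |11011> equals -sqrt(2)/2.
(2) The expectation value of IYIXZ is 0.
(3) The final state's coefficient on |00001> equals 0.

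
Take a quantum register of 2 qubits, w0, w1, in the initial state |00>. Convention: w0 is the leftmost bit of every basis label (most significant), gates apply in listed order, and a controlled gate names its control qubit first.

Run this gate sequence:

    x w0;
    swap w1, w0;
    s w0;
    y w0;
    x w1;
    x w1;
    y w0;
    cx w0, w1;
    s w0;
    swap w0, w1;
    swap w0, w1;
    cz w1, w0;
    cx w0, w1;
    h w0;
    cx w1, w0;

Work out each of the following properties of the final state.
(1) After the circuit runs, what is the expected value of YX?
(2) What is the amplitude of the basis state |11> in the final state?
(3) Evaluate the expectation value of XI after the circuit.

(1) In the final state, YX has expectation 0.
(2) |11> carries amplitude sqrt(2)/2 in the final state.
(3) In the final state, XI has expectation 1.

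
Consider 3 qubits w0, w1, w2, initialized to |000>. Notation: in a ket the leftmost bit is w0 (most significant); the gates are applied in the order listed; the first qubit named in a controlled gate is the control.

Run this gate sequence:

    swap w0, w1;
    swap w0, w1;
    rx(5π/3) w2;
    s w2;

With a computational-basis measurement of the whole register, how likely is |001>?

A full measurement returns |001> with probability 1/4. Key observation: steps 1-2 multiply out to the identity, so the circuit reduces to the remaining gates.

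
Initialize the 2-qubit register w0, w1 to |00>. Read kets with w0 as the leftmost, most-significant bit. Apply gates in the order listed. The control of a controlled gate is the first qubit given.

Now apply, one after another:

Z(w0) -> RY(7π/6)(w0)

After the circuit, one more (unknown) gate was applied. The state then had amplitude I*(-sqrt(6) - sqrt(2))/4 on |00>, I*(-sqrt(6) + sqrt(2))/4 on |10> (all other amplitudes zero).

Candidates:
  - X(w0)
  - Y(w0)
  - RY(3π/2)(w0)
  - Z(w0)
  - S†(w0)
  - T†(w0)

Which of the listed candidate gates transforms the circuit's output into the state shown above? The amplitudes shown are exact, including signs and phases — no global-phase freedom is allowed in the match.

It was Y(w0) that produced the state shown.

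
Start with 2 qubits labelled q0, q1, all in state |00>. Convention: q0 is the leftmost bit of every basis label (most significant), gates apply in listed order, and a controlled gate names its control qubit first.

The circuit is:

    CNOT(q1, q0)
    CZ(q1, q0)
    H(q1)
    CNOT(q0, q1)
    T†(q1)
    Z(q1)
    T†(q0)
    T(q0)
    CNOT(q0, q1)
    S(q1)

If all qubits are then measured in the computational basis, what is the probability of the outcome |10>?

Outcome |10> occurs with probability 0.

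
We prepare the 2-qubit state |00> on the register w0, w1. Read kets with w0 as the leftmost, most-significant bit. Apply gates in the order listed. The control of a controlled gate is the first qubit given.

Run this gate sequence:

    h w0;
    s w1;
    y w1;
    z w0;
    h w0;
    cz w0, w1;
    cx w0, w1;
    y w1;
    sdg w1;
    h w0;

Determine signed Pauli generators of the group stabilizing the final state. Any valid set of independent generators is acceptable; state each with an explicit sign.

The stabilizer group can be generated by -XI, -IZ, among other valid generating sets.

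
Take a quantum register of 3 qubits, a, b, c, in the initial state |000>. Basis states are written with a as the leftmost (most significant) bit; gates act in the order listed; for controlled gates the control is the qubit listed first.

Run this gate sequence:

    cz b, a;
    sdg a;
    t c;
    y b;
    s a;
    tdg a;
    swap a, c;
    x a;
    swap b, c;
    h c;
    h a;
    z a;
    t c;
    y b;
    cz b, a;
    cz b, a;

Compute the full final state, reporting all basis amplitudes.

The final amplitudes are 0 on |000>, 0 on |001>, -1/2 on |010>, exp(I*pi/4)/2 on |011>, 0 on |100>, 0 on |101>, -1/2 on |110>, exp(I*pi/4)/2 on |111>.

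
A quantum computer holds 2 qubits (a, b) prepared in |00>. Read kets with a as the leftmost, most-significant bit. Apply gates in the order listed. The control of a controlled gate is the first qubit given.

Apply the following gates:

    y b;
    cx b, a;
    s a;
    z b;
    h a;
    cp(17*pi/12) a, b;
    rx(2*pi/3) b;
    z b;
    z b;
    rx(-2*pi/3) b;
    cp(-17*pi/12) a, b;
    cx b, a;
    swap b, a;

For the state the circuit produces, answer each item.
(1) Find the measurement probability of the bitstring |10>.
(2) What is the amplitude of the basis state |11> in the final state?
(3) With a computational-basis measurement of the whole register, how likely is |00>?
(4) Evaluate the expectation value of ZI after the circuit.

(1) The probability of measuring |10> is 1/2.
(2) |11> carries amplitude sqrt(2)/2 in the final state.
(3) Outcome |00> occurs with probability 0.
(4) In the final state, ZI has expectation -1.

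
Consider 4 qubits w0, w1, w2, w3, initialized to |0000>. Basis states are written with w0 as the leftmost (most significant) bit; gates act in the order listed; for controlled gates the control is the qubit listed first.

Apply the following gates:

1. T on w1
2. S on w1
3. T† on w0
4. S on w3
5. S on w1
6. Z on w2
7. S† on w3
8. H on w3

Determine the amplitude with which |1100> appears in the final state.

The amplitude on |1100> is 0.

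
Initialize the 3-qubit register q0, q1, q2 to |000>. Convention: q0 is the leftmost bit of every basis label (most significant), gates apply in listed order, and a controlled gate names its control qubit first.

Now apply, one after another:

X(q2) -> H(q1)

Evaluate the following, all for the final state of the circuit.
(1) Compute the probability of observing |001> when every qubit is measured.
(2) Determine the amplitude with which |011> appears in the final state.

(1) Outcome |001> occurs with probability 1/2.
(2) The amplitude on |011> is sqrt(2)/2.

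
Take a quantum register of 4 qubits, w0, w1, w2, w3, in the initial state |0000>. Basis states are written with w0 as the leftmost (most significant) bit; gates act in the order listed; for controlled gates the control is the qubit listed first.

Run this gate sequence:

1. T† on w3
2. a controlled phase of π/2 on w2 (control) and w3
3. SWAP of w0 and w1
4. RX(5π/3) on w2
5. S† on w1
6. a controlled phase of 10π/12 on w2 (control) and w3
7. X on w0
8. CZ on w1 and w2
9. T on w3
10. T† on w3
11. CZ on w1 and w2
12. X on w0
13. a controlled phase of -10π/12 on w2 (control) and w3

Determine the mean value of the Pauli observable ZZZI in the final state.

The expectation value of ZZZI is 1/2. Key observation: the block from step 6 through step 13 cancels to the identity and can be dropped.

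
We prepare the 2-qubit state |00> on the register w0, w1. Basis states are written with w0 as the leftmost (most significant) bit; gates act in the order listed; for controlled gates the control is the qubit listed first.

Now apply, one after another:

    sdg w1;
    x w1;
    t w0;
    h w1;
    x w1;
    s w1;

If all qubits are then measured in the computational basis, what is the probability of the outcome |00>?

Outcome |00> occurs with probability 1/2.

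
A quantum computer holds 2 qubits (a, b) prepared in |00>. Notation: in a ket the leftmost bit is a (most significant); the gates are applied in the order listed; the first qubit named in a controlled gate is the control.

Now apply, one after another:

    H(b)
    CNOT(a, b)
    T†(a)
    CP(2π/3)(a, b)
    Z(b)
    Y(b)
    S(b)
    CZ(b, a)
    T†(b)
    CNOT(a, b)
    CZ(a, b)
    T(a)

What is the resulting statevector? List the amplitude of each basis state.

The final amplitudes are sqrt(2)*I/2 on |00>, sqrt(2)*exp(3*I*pi/4)/2 on |01>, 0 on |10>, 0 on |11>.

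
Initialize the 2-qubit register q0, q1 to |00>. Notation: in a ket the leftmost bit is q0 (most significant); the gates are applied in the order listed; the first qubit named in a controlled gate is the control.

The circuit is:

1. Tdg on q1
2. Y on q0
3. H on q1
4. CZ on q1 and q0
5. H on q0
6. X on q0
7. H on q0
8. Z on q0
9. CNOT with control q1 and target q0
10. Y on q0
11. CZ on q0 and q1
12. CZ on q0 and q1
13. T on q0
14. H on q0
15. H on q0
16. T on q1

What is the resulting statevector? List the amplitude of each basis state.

After the circuit, the state carries amplitude sqrt(2)/2 on |00>, 0 on |01>, 0 on |10>, sqrt(2)*I/2 on |11>. Key observation: gates 5-8 undo each other exactly, leaving only the rest of the circuit to track.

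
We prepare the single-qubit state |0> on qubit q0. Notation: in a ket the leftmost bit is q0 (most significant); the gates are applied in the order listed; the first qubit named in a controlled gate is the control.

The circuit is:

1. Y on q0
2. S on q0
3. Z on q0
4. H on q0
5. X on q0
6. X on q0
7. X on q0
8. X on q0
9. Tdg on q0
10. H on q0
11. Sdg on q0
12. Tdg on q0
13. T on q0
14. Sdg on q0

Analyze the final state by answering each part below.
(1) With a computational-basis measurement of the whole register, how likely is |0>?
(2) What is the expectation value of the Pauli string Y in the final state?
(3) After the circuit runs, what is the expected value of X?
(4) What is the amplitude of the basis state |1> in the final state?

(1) The probability of measuring |0> is 1/2 - sqrt(2)/4. Key observation: the block from step 5 through step 8 cancels to the identity and can be dropped.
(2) In the final state, Y has expectation sqrt(2)/2.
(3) The expectation value of X is 0.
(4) The amplitude on |1> is -1/2 + exp(3*I*pi/4)/2.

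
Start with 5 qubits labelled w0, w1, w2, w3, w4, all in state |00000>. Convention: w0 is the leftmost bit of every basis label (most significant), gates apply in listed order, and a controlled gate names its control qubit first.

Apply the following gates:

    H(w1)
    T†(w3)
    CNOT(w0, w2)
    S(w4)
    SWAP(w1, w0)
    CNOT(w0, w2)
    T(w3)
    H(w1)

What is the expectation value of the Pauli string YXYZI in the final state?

The observable YXYZI averages to -1.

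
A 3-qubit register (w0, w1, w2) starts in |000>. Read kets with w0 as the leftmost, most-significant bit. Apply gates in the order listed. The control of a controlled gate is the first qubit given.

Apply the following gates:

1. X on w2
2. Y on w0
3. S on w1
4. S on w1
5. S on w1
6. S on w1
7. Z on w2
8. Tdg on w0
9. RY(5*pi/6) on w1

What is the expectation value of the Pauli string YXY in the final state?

The expectation value of YXY is 0.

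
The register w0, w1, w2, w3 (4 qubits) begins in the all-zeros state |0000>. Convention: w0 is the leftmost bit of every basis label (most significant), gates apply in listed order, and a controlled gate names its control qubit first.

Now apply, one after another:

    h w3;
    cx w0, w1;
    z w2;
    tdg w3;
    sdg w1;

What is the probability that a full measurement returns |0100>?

Outcome |0100> occurs with probability 0.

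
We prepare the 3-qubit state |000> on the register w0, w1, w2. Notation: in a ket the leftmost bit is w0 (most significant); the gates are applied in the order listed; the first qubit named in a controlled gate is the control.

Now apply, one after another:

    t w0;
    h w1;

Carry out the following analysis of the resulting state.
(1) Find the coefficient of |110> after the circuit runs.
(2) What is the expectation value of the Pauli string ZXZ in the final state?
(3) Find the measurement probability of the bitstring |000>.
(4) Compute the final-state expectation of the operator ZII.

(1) The amplitude on |110> is 0.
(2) The expectation value of ZXZ is 1.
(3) The probability of measuring |000> is 1/2.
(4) The expectation value of ZII is 1.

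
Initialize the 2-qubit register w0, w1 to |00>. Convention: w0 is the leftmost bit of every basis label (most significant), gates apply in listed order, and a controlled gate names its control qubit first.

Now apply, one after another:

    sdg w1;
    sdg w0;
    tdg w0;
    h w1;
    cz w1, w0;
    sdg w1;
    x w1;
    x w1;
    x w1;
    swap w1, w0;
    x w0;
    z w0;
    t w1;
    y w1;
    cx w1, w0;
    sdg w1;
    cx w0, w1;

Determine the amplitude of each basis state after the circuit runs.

After the circuit, the state carries amplitude 0 on |00>, sqrt(2)*I/2 on |01>, sqrt(2)/2 on |10>, 0 on |11>.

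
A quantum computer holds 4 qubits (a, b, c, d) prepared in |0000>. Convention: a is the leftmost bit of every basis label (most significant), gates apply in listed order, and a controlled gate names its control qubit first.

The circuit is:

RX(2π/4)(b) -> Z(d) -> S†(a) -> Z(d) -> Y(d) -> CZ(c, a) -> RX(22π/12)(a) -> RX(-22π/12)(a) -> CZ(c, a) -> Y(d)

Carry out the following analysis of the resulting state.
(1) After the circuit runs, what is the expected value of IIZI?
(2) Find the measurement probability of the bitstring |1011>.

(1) The expectation value of IIZI is 1.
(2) The probability of measuring |1011> is 0.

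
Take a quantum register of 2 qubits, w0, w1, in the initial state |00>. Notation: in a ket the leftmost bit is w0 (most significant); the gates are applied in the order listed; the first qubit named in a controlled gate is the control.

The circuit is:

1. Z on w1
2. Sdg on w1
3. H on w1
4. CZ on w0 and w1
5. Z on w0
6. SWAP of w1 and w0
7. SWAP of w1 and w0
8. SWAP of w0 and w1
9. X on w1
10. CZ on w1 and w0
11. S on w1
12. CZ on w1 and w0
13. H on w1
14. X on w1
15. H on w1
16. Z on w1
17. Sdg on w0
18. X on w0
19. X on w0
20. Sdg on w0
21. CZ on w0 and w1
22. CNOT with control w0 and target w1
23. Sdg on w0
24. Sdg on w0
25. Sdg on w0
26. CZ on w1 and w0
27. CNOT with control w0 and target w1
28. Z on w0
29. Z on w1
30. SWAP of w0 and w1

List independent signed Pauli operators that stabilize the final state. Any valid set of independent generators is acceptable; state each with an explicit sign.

The final state is stabilized by the group generated by -IY, -ZI; other independent generating sets are equally valid. Key observation: gates 13-16 undo each other exactly, leaving only the rest of the circuit to track.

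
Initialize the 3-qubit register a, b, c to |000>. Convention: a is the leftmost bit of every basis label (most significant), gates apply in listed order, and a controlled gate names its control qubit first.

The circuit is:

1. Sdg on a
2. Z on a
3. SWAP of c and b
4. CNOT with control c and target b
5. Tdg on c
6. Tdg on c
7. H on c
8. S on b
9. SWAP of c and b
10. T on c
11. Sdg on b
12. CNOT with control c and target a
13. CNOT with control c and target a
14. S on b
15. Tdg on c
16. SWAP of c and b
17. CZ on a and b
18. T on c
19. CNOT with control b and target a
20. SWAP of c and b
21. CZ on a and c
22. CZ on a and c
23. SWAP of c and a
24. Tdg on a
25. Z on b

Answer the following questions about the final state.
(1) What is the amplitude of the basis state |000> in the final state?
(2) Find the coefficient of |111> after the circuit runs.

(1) The amplitude on |000> is sqrt(2)/2.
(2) |111> carries amplitude 0 in the final state.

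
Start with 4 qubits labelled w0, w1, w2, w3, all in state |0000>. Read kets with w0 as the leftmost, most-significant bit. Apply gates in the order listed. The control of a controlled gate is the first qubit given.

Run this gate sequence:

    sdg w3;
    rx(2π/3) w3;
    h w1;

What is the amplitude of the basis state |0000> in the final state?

The amplitude on |0000> is sqrt(2)/4.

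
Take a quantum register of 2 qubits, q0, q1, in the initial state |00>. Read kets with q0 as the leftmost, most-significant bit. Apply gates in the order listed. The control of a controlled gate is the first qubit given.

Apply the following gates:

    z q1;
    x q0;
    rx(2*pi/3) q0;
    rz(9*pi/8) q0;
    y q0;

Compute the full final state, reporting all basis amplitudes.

The final amplitudes are exp(I*pi/16)/2 on |00>, 0 on |01>, -sqrt(3)*exp(7*I*pi/16)/2 on |10>, 0 on |11>.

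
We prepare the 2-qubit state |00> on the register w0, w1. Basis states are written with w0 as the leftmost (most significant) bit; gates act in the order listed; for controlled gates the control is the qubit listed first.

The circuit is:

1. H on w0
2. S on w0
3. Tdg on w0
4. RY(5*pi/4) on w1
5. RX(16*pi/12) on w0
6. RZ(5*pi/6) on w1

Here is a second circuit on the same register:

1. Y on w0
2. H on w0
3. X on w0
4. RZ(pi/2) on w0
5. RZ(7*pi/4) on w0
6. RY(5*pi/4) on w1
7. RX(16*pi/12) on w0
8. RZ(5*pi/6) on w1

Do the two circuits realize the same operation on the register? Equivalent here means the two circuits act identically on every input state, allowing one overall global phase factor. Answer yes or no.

No — the two circuits implement different unitaries, even allowing a global phase.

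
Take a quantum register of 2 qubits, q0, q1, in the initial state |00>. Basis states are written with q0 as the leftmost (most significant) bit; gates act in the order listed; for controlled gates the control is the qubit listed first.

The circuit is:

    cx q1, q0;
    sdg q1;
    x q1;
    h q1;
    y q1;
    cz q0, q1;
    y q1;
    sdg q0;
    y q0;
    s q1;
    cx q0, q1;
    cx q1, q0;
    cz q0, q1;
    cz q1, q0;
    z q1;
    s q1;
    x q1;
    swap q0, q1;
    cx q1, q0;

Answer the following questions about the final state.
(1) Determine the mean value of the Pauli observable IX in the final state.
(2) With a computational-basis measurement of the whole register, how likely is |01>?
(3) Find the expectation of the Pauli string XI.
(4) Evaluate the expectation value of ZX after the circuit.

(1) The observable IX averages to 1.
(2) Outcome |01> occurs with probability 1/2.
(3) The expectation value of XI is 0.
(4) In the final state, ZX has expectation 1.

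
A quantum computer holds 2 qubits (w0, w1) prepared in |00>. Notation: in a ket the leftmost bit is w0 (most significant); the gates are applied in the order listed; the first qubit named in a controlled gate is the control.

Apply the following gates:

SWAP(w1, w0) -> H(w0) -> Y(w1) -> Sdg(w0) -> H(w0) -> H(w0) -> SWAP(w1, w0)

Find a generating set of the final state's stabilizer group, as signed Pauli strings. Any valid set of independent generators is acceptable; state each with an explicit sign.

The stabilizer group can be generated by -IY, -ZI, among other valid generating sets.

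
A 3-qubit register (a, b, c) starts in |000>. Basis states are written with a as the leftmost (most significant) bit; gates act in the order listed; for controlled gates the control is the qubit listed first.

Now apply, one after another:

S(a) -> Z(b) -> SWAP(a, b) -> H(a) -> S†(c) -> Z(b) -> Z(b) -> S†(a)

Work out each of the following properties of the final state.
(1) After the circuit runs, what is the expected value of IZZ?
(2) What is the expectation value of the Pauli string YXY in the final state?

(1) In the final state, IZZ has expectation 1.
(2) In the final state, YXY has expectation 0.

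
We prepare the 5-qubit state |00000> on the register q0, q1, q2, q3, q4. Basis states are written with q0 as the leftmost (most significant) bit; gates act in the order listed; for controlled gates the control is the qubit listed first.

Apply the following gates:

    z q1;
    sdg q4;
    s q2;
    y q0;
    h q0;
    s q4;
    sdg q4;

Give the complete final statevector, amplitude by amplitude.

The resulting statevector has amplitude sqrt(2)*I/2 on |00000>, -sqrt(2)*I/2 on |10000>, and 0 on every other basis state.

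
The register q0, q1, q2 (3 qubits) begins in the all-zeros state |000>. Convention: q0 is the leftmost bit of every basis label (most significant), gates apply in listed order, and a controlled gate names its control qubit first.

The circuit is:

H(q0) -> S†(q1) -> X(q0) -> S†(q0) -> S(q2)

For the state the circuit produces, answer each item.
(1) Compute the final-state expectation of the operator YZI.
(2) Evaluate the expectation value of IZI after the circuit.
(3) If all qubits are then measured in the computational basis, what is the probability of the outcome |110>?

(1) The expectation value of YZI is -1.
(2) In the final state, IZI has expectation 1.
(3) The probability of measuring |110> is 0.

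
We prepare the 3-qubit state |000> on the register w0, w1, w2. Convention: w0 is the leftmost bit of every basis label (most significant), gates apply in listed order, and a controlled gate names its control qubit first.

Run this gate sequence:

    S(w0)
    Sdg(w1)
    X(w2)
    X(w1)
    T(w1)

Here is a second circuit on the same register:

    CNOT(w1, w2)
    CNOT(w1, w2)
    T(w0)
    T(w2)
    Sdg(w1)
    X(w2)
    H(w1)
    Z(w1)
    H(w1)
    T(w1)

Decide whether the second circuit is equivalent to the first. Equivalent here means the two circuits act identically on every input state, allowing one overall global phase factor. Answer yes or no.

No — the two circuits implement different unitaries, even allowing a global phase.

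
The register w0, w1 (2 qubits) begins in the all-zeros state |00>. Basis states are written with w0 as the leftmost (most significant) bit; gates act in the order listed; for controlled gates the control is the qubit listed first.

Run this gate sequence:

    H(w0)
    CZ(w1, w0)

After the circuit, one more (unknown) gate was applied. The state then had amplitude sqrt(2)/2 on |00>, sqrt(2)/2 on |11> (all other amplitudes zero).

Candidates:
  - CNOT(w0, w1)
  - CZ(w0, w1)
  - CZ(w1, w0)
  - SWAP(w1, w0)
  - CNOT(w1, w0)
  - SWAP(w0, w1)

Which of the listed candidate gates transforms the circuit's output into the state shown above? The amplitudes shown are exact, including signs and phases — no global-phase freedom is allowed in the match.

It was CNOT(w0, w1) that produced the state shown.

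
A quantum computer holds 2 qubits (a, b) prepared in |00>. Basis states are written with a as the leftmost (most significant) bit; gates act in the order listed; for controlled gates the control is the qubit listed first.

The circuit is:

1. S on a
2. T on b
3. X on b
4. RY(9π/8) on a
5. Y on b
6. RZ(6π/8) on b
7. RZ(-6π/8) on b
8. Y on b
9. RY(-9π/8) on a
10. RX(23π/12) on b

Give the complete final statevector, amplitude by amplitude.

The final amplitudes are -I*sqrt(sqrt(2)/4 + 1/2)*sin(7*pi/16)**2/2 - I*sqrt(sqrt(2)/4 + 1/2)*cos(7*pi/16)**2/2 + sqrt(3)*I*sqrt(1/2 - sqrt(2)/4)*cos(7*pi/16)**2/2 + sqrt(3)*I*sqrt(1/2 - sqrt(2)/4)*sin(7*pi/16)**2/2 on |00>, -sqrt(3)*sqrt(sqrt(2)/4 + 1/2)*sin(7*pi/16)**2/2 - sqrt(1/2 - sqrt(2)/4)*sin(7*pi/16)**2/2 - sqrt(3)*sqrt(sqrt(2)/4 + 1/2)*cos(7*pi/16)**2/2 - sqrt(1/2 - sqrt(2)/4)*cos(7*pi/16)**2/2 on |01>, 0 on |10>, 0 on |11>. Key observation: the block from step 4 through step 9 cancels to the identity and can be dropped.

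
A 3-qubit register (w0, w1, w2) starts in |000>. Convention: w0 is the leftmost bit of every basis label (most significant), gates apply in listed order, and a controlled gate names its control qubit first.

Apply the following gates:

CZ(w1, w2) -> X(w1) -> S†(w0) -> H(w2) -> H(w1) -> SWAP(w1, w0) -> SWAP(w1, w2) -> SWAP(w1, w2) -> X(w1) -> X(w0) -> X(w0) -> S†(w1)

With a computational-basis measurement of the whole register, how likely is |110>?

The probability of measuring |110> is 1/4.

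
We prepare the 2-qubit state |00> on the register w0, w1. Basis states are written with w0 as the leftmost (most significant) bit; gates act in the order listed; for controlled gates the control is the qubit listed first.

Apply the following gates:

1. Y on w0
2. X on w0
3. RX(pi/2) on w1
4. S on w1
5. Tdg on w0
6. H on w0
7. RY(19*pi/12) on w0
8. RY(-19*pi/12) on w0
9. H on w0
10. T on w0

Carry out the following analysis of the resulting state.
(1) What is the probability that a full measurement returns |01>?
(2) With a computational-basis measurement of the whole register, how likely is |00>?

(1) The probability of measuring |01> is 1/2. Key observation: the block from step 5 through step 10 cancels to the identity and can be dropped.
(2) A full measurement returns |00> with probability 1/2.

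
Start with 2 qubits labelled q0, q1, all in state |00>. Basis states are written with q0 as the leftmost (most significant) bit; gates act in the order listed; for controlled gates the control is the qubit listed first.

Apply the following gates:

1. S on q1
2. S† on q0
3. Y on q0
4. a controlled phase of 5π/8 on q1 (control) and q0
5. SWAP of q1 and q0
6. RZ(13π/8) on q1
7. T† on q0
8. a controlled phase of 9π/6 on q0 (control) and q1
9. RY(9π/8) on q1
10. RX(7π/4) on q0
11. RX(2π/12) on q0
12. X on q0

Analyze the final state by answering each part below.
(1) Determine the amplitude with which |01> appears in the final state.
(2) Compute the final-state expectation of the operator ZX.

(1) |01> carries amplitude -sqrt(2)*sqrt(sqrt(2)/4 + 1/2)*exp(13*I*pi/16)*cos(7*pi/16)/4 - sqrt(6)*sqrt(1/2 - sqrt(2)/4)*exp(13*I*pi/16)*cos(7*pi/16)/4 - sqrt(2)*sqrt(1/2 - sqrt(2)/4)*exp(13*I*pi/16)*cos(7*pi/16)/4 + sqrt(6)*sqrt(sqrt(2)/4 + 1/2)*exp(13*I*pi/16)*cos(7*pi/16)/4 in the final state.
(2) The expectation value of ZX is -sqrt(6)*sin(7*pi/16)*cos(7*pi/16)/2 - 2*sqrt(1/2 - sqrt(2)/4)*sqrt(sqrt(2)/4 + 1/2)*sin(7*pi/16)*cos(7*pi/16).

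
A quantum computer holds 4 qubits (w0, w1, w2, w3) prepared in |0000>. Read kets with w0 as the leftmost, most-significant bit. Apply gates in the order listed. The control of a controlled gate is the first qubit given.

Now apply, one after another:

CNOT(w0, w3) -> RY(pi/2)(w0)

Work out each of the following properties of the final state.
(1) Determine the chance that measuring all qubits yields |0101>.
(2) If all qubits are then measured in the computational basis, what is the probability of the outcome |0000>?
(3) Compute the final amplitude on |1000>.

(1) The probability of measuring |0101> is 0.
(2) Outcome |0000> occurs with probability 1/2.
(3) |1000> carries amplitude sqrt(2)/2 in the final state.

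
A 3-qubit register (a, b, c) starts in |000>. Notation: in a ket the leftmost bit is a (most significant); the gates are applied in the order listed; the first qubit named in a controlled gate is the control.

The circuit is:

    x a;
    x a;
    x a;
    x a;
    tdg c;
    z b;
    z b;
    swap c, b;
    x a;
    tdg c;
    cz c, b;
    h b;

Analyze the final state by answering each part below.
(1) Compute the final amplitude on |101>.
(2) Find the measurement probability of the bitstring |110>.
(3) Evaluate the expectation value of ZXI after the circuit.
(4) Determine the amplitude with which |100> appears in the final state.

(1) The final state's coefficient on |101> equals 0.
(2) The probability of measuring |110> is 1/2.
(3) The expectation value of ZXI is -1.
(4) The amplitude on |100> is sqrt(2)/2.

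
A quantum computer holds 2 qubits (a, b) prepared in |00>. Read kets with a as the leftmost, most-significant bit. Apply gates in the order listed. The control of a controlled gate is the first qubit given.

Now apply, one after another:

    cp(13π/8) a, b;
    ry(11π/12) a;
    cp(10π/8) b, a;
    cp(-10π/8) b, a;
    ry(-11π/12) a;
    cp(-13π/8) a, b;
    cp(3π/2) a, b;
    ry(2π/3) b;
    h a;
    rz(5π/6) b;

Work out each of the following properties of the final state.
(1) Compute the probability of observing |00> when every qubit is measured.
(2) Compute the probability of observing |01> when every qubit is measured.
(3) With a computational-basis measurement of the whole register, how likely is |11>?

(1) A full measurement returns |00> with probability 1/8. Key observation: steps 1-6 multiply out to the identity, so the circuit reduces to the remaining gates.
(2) Outcome |01> occurs with probability 3/8.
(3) A full measurement returns |11> with probability 3/8.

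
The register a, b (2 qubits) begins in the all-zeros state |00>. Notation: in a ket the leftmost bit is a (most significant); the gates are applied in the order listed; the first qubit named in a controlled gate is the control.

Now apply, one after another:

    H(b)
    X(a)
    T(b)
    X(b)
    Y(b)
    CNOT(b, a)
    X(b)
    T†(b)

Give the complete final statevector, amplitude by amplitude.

After the circuit, the state carries amplitude sqrt(2)*exp(3*I*pi/4)/2 on |00>, 0 on |01>, 0 on |10>, -sqrt(2)*exp(I*pi/4)/2 on |11>.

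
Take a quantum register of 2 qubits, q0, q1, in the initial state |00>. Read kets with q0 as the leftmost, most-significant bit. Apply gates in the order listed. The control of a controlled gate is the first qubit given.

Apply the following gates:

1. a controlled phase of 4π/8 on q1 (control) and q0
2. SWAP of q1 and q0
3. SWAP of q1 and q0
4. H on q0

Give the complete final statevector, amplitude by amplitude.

After the circuit, the state carries amplitude sqrt(2)/2 on |00>, 0 on |01>, sqrt(2)/2 on |10>, 0 on |11>. Key observation: steps 2-3 multiply out to the identity, so the circuit reduces to the remaining gates.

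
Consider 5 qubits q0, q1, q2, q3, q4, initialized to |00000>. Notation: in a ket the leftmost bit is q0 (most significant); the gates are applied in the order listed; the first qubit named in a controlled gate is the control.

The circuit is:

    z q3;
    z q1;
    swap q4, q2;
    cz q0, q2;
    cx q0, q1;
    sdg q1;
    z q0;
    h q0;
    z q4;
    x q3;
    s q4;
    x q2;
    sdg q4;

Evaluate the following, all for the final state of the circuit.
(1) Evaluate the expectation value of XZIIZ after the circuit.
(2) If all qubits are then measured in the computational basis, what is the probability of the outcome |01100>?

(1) The expectation value of XZIIZ is 1.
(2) The probability of measuring |01100> is 0.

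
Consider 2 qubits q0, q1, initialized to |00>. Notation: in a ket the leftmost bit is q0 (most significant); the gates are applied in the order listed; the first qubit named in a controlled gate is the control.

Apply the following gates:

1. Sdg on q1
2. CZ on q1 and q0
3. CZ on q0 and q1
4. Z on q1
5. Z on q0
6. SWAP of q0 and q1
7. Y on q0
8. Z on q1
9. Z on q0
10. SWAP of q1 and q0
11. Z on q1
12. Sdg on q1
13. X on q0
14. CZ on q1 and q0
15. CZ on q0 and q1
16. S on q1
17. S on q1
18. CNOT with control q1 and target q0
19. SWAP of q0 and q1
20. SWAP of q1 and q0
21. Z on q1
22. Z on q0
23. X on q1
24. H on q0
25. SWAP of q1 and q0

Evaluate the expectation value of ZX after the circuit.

The expectation value of ZX is 1.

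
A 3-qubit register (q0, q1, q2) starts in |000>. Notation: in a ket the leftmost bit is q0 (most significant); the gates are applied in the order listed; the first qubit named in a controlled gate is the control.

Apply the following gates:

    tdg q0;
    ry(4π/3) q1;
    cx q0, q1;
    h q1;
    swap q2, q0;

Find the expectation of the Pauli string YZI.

The observable YZI averages to 0.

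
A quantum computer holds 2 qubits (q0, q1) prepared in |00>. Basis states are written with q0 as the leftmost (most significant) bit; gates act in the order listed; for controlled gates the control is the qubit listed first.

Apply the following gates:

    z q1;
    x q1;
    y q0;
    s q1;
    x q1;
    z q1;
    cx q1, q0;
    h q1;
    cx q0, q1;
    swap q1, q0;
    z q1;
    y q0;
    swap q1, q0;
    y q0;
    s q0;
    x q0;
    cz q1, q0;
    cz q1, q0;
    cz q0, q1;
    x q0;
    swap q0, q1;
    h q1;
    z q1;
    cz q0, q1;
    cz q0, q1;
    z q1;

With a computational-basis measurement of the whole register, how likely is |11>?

The probability of measuring |11> is 1/4.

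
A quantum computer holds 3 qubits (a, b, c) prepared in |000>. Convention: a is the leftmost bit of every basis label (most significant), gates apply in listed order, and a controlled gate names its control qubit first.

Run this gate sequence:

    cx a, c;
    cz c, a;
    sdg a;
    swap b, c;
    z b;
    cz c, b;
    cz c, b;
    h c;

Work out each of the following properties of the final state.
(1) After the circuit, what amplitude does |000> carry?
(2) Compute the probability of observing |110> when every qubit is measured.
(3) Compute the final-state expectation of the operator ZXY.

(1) The final state's coefficient on |000> equals sqrt(2)/2. Key observation: gates 6-7 undo each other exactly, leaving only the rest of the circuit to track.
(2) The probability of measuring |110> is 0.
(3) In the final state, ZXY has expectation 0.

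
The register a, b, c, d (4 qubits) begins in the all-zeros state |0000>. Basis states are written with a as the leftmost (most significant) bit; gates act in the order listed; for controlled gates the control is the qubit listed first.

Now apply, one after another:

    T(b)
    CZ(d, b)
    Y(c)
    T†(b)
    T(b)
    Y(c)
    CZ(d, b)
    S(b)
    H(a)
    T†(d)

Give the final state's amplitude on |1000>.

The final state's coefficient on |1000> equals sqrt(2)/2. Key observation: the block from step 2 through step 7 cancels to the identity and can be dropped.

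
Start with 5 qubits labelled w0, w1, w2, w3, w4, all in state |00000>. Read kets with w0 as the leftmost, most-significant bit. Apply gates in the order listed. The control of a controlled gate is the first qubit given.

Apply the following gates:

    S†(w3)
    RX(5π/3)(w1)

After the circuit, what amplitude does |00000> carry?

The amplitude on |00000> is -sqrt(3)/2.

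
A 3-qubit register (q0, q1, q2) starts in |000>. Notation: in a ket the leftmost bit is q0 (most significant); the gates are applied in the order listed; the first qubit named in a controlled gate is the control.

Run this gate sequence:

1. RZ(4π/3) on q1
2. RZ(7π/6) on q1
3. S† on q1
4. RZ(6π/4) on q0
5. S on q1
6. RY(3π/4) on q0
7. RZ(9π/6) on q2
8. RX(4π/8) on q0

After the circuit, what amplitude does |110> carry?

The final state's coefficient on |110> equals 0.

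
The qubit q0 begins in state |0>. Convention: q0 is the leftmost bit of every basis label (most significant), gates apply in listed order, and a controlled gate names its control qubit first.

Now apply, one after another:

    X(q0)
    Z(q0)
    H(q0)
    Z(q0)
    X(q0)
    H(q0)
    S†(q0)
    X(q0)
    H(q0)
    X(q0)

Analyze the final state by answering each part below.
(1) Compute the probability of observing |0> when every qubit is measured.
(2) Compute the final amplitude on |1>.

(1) The probability of measuring |0> is 1/2.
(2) The amplitude on |1> is -sqrt(2)/2.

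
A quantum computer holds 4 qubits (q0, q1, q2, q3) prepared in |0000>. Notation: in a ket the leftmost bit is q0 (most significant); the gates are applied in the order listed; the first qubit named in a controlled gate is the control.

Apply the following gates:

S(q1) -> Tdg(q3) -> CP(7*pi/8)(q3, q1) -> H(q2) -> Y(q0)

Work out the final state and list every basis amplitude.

The final amplitudes are sqrt(2)*I/2 on |1000>, sqrt(2)*I/2 on |1010>, and 0 on every other basis state.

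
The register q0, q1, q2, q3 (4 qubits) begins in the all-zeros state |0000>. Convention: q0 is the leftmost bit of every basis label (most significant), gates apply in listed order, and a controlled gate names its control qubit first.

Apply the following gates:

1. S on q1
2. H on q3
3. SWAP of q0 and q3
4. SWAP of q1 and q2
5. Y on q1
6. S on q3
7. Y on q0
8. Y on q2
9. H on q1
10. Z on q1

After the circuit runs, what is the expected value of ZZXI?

The observable ZZXI averages to 0.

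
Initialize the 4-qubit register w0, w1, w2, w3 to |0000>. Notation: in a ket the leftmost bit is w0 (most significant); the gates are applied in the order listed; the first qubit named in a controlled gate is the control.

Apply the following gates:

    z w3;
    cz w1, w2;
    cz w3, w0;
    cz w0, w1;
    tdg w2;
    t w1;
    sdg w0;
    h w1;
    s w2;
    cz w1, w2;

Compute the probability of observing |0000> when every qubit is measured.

The probability of measuring |0000> is 1/2.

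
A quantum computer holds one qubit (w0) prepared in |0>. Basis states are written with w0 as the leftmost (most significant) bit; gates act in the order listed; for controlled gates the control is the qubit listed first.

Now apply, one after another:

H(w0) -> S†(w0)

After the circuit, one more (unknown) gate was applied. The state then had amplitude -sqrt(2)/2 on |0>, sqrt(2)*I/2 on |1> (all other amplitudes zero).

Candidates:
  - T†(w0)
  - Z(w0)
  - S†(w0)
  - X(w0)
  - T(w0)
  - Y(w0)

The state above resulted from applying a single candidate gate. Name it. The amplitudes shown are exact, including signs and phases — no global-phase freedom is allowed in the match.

The applied gate was Y(w0).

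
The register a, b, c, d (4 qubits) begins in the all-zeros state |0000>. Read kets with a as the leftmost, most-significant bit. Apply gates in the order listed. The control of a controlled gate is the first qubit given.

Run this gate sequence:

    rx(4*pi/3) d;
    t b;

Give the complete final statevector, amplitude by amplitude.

After the circuit, the state carries amplitude -1/2 on |0000>, -sqrt(3)*I/2 on |0001>, and 0 on every other basis state.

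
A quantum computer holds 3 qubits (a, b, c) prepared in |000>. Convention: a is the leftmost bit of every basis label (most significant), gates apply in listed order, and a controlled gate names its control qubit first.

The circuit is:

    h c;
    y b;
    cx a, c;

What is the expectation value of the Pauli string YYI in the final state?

In the final state, YYI has expectation 0.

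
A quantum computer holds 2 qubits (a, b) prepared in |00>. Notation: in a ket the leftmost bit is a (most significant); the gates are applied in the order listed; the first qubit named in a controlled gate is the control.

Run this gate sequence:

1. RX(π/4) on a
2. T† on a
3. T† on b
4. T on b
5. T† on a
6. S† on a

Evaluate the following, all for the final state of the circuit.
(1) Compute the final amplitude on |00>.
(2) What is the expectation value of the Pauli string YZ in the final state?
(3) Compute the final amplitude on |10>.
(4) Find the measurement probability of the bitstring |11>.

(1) |00> carries amplitude sqrt(sqrt(2) + 2)/2 in the final state.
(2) The expectation value of YZ is sqrt(2)/2.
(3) The final state's coefficient on |10> equals I*sqrt(2 - sqrt(2))/2.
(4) Outcome |11> occurs with probability 0.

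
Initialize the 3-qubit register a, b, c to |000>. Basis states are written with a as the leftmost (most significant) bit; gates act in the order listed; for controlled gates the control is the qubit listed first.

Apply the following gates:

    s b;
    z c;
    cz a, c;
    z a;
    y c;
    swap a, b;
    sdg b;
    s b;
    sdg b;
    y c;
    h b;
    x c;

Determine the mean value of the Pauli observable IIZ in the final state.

In the final state, IIZ has expectation -1.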